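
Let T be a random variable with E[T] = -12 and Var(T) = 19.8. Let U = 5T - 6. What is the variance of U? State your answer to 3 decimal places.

495.000

Var(5T - 6) = (5)²·Var(T) = 25·19.8 = 495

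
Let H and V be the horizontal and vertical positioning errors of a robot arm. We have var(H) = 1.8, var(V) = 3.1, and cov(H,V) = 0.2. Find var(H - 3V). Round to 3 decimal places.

var(H - 3V) = (1)²·var(H) + (-3)²·var(V) + 2·(1)·(-3)·cov(H,V)
= 1·1.8 + 9·3.1 + -6·0.2 = 28.5

28.500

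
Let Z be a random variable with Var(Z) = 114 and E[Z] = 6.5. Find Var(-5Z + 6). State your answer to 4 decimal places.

2850.0000

Var(-5Z + 6) = (-5)²·Var(Z) = 25·114 = 2850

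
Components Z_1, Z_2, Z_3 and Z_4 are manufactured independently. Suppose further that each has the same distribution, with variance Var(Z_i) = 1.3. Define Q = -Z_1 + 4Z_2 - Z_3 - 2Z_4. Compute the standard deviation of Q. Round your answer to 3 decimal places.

By independence, Var(Q) = (-1)²Var(Z_1) + (4)²Var(Z_2) + (-1)²Var(Z_3) + (-2)²Var(Z_4)
= (-1)²·1.3 + (4)²·1.3 + (-1)²·1.3 + (-2)²·1.3 = 28.6
SD(Q) = √28.6 ≈ 5.348

5.348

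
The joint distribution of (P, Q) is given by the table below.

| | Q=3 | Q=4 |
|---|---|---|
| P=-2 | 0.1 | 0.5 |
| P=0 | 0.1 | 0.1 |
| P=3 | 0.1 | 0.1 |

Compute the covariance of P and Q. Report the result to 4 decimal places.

-0.2800

E[P] = -0.6,  E[Q] = 3.7
E[PQ] = -2.5
cov(P,Q) = E[PQ] − E[P]E[Q] = -2.5 − (-0.6)(3.7) = -0.28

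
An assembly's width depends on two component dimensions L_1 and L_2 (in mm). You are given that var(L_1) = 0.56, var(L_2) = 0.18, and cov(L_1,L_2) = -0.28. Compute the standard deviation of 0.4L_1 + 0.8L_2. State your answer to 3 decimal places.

0.160

var(0.4L_1 + 0.8L_2) = (0.4)²·var(L_1) + (0.8)²·var(L_2) + 2·(0.4)·(0.8)·cov(L_1,L_2)
= 0.16·0.56 + 0.64·0.18 + 0.64·-0.28 = 0.0256
sd(0.4L_1 + 0.8L_2) = √0.0256 ≈ 0.160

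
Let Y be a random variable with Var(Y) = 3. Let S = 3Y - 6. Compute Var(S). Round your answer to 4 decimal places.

27.0000

Var(3Y - 6) = (3)²·Var(Y) = 9·3 = 27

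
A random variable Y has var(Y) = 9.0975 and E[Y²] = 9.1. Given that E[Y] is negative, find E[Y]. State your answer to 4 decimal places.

(E[Y])² = E[Y²] − var(Y) = 9.1 − 9.0975 = 0.0025
E[Y] = −√0.0025 = -0.05

-0.0500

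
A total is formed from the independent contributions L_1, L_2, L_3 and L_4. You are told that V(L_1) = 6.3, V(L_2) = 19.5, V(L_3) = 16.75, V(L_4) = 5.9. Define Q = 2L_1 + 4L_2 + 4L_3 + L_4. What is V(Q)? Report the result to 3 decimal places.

611.100

By independence, V(Q) = (2)²V(L_1) + (4)²V(L_2) + (4)²V(L_3) + (1)²V(L_4)
= (2)²·6.3 + (4)²·19.5 + (4)²·16.75 + (1)²·5.9 = 611.1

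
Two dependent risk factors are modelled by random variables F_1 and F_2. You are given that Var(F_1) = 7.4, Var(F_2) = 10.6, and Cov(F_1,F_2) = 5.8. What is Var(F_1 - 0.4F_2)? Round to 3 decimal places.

4.456

Var(F_1 - 0.4F_2) = (1)²·Var(F_1) + (-0.4)²·Var(F_2) + 2·(1)·(-0.4)·Cov(F_1,F_2)
= 1·7.4 + 0.16·10.6 + -0.8·5.8 = 4.456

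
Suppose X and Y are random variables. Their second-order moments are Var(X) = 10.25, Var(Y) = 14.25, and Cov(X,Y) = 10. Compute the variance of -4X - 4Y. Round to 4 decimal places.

Var(-4X - 4Y) = (-4)²·Var(X) + (-4)²·Var(Y) + 2·(-4)·(-4)·Cov(X,Y)
= 16·10.25 + 16·14.25 + 32·10 = 712

712.0000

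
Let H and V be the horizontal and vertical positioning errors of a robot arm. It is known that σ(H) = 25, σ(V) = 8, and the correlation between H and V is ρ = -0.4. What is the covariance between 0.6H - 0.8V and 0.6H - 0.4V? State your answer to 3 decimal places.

303.080

Var(H) = (25)² = 625;  Var(V) = (8)² = 64
cov(H,V) = ρ·σ(H)·σ(V) = -0.4·25·8 = -80
cov(0.6H - 0.8V, 0.6H - 0.4V) = (0.6)(0.6)Var(H) + (-0.8)(-0.4)Var(V) + [(0.6)(-0.4) + (-0.8)(0.6)]cov(H,V)
= 0.36·625 + 0.32·64 + -0.72·-80 = 303.08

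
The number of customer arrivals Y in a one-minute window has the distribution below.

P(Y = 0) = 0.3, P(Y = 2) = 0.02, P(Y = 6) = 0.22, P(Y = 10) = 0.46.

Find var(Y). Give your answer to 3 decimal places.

E[Y] = (0)(0.3) + (2)(0.02) + (6)(0.22) + (10)(0.46) = 5.96
E[Y²] = (0)²(0.3) + (2)²(0.02) + (6)²(0.22) + (10)²(0.46) = 54
var(Y) = E[Y²] − (E[Y])² = 54 − (5.96)² = 18.4784

18.478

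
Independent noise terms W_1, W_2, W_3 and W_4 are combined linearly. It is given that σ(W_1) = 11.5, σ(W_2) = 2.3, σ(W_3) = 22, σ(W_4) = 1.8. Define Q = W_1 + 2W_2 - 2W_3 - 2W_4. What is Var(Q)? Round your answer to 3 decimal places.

Var(W_1) = 132.25, Var(W_2) = 5.29, Var(W_3) = 484, Var(W_4) = 3.24
By independence, Var(Q) = (1)²Var(W_1) + (2)²Var(W_2) + (-2)²Var(W_3) + (-2)²Var(W_4)
= (1)²·132.25 + (2)²·5.29 + (-2)²·484 + (-2)²·3.24 = 2102.37

2102.370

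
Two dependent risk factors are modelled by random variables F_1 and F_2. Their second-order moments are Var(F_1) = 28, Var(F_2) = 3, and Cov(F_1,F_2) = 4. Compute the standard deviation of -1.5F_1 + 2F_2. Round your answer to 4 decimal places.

Var(-1.5F_1 + 2F_2) = (-1.5)²·Var(F_1) + (2)²·Var(F_2) + 2·(-1.5)·(2)·Cov(F_1,F_2)
= 2.25·28 + 4·3 + -6·4 = 51
σ(-1.5F_1 + 2F_2) = √51 ≈ 7.1414

7.1414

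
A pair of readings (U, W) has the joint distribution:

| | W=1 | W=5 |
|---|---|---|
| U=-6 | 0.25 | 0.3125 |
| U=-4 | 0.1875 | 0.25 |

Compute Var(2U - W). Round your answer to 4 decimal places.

7.7500

E[U] = -5.125,  E[W] = 3.25,  E[UW] = -16.625
Var(U) = 27.25 − (-5.125)² = 0.984375;  Var(W) = 14.5 − (3.25)² = 3.9375
cov(U,W) = -16.625 − (-5.125)(3.25) = 0.03125
Var(2U - W) = (2)²·0.984375 + (-1)²·3.9375 + 2·(2)·(-1)·0.03125 = 7.75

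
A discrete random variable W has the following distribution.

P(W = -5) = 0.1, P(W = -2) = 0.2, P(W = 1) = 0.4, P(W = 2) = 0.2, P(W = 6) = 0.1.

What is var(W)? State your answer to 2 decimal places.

7.85

E[W] = (-5)(0.1) + (-2)(0.2) + (1)(0.4) + (2)(0.2) + (6)(0.1) = 0.5
E[W²] = (-5)²(0.1) + (-2)²(0.2) + (1)²(0.4) + (2)²(0.2) + (6)²(0.1) = 8.1
var(W) = E[W²] − (E[W])² = 8.1 − (0.5)² = 7.85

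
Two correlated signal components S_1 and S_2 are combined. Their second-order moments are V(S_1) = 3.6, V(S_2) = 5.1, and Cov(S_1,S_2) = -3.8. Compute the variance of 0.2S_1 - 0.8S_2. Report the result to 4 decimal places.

V(0.2S_1 - 0.8S_2) = (0.2)²·V(S_1) + (-0.8)²·V(S_2) + 2·(0.2)·(-0.8)·Cov(S_1,S_2)
= 0.04·3.6 + 0.64·5.1 + -0.32·-3.8 = 4.624

4.6240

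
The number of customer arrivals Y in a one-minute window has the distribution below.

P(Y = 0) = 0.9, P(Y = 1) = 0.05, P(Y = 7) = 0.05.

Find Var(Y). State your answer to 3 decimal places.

E[Y] = (0)(0.9) + (1)(0.05) + (7)(0.05) = 0.4
E[Y²] = (0)²(0.9) + (1)²(0.05) + (7)²(0.05) = 2.5
Var(Y) = E[Y²] − (E[Y])² = 2.5 − (0.4)² = 2.34

2.340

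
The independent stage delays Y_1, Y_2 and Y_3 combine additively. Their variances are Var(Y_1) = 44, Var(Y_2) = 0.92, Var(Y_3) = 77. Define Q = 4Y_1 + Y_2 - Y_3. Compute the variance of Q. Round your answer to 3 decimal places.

By independence, Var(Q) = (4)²Var(Y_1) + (1)²Var(Y_2) + (-1)²Var(Y_3)
= (4)²·44 + (1)²·0.92 + (-1)²·77 = 781.92

781.920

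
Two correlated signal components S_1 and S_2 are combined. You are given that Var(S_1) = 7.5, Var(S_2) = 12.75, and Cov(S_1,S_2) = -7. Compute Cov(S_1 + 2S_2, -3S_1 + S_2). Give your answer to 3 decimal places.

38.000

Cov(S_1 + 2S_2, -3S_1 + S_2) = (1)(-3)Var(S_1) + (2)(1)Var(S_2) + [(1)(1) + (2)(-3)]Cov(S_1,S_2)
= -3·7.5 + 2·12.75 + -5·-7 = 38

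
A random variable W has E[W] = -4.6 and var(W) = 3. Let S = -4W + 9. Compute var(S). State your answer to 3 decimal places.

var(-4W + 9) = (-4)²·var(W) = 16·3 = 48

48.000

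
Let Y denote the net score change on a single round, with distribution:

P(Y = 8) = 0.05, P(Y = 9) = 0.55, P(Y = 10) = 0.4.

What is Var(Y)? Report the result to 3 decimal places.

E[Y] = (8)(0.05) + (9)(0.55) + (10)(0.4) = 9.35
E[Y²] = (8)²(0.05) + (9)²(0.55) + (10)²(0.4) = 87.75
Var(Y) = E[Y²] − (E[Y])² = 87.75 − (9.35)² = 0.3275

0.328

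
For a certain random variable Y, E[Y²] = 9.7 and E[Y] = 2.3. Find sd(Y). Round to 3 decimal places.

Var(Y) = 9.7 − (2.3)² = 4.41
sd(Y) = √4.41 ≈ 2.100

2.100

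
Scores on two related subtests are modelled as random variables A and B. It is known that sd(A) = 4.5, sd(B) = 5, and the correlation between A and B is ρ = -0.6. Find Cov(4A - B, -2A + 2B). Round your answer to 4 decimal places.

Var(A) = (4.5)² = 20.25;  Var(B) = (5)² = 25
Cov(A,B) = ρ·sd(A)·sd(B) = -0.6·4.5·5 = -13.5
Cov(4A - B, -2A + 2B) = (4)(-2)Var(A) + (-1)(2)Var(B) + [(4)(2) + (-1)(-2)]Cov(A,B)
= -8·20.25 + -2·25 + 10·-13.5 = -347

-347.0000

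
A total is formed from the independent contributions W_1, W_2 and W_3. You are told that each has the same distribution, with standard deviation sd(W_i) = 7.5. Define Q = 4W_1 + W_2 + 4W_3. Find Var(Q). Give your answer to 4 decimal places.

1856.2500

Var(W_i) = (7.5)² = 56.25
By independence, Var(Q) = (4)²Var(W_1) + (1)²Var(W_2) + (4)²Var(W_3)
= (4)²·56.25 + (1)²·56.25 + (4)²·56.25 = 1856.25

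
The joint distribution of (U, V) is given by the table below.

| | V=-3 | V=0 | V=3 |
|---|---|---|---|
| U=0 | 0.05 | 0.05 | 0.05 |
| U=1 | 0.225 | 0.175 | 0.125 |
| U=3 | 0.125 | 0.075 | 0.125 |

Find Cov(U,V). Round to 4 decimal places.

0.1500

E[U] = 1.5,  E[V] = -0.3
E[UV] = -0.3
Cov(U,V) = E[UV] − E[U]E[V] = -0.3 − (1.5)(-0.3) = 0.15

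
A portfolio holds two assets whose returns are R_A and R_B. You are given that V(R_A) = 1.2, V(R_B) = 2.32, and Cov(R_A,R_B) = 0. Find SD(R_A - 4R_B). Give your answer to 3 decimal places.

6.190

V(R_A - 4R_B) = (1)²·V(R_A) + (-4)²·V(R_B) + 2·(1)·(-4)·Cov(R_A,R_B)
= 1·1.2 + 16·2.32 + -8·0 = 38.32
SD(R_A - 4R_B) = √38.32 ≈ 6.190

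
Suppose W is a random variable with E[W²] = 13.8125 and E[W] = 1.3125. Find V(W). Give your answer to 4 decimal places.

12.0898

V(W) = 13.8125 − (1.3125)² = 12.08984375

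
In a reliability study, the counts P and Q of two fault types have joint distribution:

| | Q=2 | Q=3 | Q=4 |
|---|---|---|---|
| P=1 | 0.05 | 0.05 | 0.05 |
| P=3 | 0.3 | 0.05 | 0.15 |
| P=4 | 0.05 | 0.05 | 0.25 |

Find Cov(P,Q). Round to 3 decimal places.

E[P] = 3.05,  E[Q] = 3.05
E[PQ] = 9.5
Cov(P,Q) = E[PQ] − E[P]E[Q] = 9.5 − (3.05)(3.05) = 0.1975

0.198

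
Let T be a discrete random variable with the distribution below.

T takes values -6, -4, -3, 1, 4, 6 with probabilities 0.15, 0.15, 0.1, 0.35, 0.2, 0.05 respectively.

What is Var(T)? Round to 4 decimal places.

13.9275

E[T] = (-6)(0.15) + (-4)(0.15) + (-3)(0.1) + (1)(0.35) + (4)(0.2) + (6)(0.05) = -0.35
E[T²] = (-6)²(0.15) + (-4)²(0.15) + (-3)²(0.1) + (1)²(0.35) + (4)²(0.2) + (6)²(0.05) = 14.05
Var(T) = E[T²] − (E[T])² = 14.05 − (-0.35)² = 13.9275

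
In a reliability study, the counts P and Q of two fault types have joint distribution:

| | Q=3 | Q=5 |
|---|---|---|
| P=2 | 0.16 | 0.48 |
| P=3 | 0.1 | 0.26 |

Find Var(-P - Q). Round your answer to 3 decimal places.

E[P] = 2.36,  E[Q] = 4.48,  E[PQ] = 10.56
Var(P) = 5.8 − (2.36)² = 0.2304;  Var(Q) = 20.84 − (4.48)² = 0.7696
Cov(P,Q) = 10.56 − (2.36)(4.48) = -0.0128
Var(-P - Q) = (-1)²·0.2304 + (-1)²·0.7696 + 2·(-1)·(-1)·-0.0128 = 0.9744

0.974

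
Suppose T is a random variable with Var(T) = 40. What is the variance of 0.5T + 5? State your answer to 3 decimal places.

Var(0.5T + 5) = (0.5)²·Var(T) = 0.25·40 = 10

10.000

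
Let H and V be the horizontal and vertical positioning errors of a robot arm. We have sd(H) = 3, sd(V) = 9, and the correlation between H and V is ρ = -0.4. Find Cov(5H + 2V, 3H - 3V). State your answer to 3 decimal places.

var(H) = (3)² = 9;  var(V) = (9)² = 81
Cov(H,V) = ρ·sd(H)·sd(V) = -0.4·3·9 = -10.8
Cov(5H + 2V, 3H - 3V) = (5)(3)var(H) + (2)(-3)var(V) + [(5)(-3) + (2)(3)]Cov(H,V)
= 15·9 + -6·81 + -9·-10.8 = -253.8

-253.800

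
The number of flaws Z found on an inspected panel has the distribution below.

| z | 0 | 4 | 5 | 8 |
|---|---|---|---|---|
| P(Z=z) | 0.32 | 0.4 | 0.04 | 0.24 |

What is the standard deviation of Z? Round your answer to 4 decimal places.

2.9869

E[Z] = (0)(0.32) + (4)(0.4) + (5)(0.04) + (8)(0.24) = 3.72
E[Z²] = (0)²(0.32) + (4)²(0.4) + (5)²(0.04) + (8)²(0.24) = 22.76
V(Z) = E[Z²] − (E[Z])² = 22.76 − (3.72)² = 8.9216
σ(Z) = √8.9216 ≈ 2.9869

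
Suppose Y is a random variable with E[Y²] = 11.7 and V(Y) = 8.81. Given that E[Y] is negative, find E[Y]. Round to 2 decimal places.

-1.70

(E[Y])² = E[Y²] − V(Y) = 11.7 − 8.81 = 2.89
E[Y] = −√2.89 = -1.7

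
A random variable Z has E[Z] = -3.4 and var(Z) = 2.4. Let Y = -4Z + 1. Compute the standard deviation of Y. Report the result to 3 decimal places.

var(-4Z + 1) = (-4)²·2.4 = 38.4
σ(Y) = √38.4 ≈ 6.197

6.197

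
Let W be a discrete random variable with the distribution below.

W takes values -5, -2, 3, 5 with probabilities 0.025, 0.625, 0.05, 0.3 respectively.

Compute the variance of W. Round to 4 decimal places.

E[W] = (-5)(0.025) + (-2)(0.625) + (3)(0.05) + (5)(0.3) = 0.275
E[W²] = (-5)²(0.025) + (-2)²(0.625) + (3)²(0.05) + (5)²(0.3) = 11.075
V(W) = E[W²] − (E[W])² = 11.075 − (0.275)² = 10.999375

10.9994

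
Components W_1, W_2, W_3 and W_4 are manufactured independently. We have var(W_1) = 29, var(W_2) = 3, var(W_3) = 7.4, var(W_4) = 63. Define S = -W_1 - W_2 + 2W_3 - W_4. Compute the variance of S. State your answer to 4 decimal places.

124.6000

By independence, var(S) = (-1)²var(W_1) + (-1)²var(W_2) + (2)²var(W_3) + (-1)²var(W_4)
= (-1)²·29 + (-1)²·3 + (2)²·7.4 + (-1)²·63 = 124.6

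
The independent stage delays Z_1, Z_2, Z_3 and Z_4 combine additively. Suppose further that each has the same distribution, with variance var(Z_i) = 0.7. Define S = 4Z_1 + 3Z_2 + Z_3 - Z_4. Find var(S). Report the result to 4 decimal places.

18.9000

By independence, var(S) = (4)²var(Z_1) + (3)²var(Z_2) + (1)²var(Z_3) + (-1)²var(Z_4)
= (4)²·0.7 + (3)²·0.7 + (1)²·0.7 + (-1)²·0.7 = 18.9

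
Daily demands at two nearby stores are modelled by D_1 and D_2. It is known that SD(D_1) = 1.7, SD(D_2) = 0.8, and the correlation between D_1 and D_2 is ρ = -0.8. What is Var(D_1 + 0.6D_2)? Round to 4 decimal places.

1.8148

Var(D_1) = (1.7)² = 2.89;  Var(D_2) = (0.8)² = 0.64
Cov(D_1,D_2) = ρ·SD(D_1)·SD(D_2) = -0.8·1.7·0.8 = -1.088
Var(D_1 + 0.6D_2) = (1)²·Var(D_1) + (0.6)²·Var(D_2) + 2·(1)·(0.6)·Cov(D_1,D_2)
= 1·2.89 + 0.36·0.64 + 1.2·-1.088 = 1.8148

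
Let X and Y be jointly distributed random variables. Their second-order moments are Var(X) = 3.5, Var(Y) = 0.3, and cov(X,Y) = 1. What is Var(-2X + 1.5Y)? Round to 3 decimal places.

8.675

Var(-2X + 1.5Y) = (-2)²·Var(X) + (1.5)²·Var(Y) + 2·(-2)·(1.5)·cov(X,Y)
= 4·3.5 + 2.25·0.3 + -6·1 = 8.675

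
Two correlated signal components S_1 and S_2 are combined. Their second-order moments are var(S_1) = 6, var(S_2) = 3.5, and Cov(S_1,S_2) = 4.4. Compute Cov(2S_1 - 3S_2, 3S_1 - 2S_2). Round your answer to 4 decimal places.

Cov(2S_1 - 3S_2, 3S_1 - 2S_2) = (2)(3)var(S_1) + (-3)(-2)var(S_2) + [(2)(-2) + (-3)(3)]Cov(S_1,S_2)
= 6·6 + 6·3.5 + -13·4.4 = -0.2

-0.2000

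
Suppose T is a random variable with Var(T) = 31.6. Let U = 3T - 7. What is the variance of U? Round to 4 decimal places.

Var(3T - 7) = (3)²·Var(T) = 9·31.6 = 284.4

284.4000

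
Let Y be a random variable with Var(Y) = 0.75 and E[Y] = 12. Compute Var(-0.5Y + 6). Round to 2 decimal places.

0.19

Var(-0.5Y + 6) = (-0.5)²·Var(Y) = 0.25·0.75 = 0.1875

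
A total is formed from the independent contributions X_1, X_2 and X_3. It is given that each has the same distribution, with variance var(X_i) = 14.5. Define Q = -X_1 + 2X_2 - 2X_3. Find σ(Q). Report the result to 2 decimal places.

11.42

By independence, var(Q) = (-1)²var(X_1) + (2)²var(X_2) + (-2)²var(X_3)
= (-1)²·14.5 + (2)²·14.5 + (-2)²·14.5 = 130.5
σ(Q) = √130.5 ≈ 11.42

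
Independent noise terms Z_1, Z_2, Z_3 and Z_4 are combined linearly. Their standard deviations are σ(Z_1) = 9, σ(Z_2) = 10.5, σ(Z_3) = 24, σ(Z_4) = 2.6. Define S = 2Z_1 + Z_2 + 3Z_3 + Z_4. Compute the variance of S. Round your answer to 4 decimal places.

5625.0100

V(Z_1) = 81, V(Z_2) = 110.25, V(Z_3) = 576, V(Z_4) = 6.76
By independence, V(S) = (2)²V(Z_1) + (1)²V(Z_2) + (3)²V(Z_3) + (1)²V(Z_4)
= (2)²·81 + (1)²·110.25 + (3)²·576 + (1)²·6.76 = 5625.01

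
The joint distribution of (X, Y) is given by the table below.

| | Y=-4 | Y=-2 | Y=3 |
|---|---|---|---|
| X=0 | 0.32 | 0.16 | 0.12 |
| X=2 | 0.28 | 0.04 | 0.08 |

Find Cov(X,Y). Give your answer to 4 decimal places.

E[X] = 0.8,  E[Y] = -2.2
E[XY] = -1.92
Cov(X,Y) = E[XY] − E[X]E[Y] = -1.92 − (0.8)(-2.2) = -0.16

-0.1600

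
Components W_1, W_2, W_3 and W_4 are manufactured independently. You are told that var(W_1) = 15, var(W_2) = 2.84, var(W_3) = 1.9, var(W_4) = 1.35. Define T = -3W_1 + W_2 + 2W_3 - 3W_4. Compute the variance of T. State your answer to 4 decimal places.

By independence, var(T) = (-3)²var(W_1) + (1)²var(W_2) + (2)²var(W_3) + (-3)²var(W_4)
= (-3)²·15 + (1)²·2.84 + (2)²·1.9 + (-3)²·1.35 = 157.59

157.5900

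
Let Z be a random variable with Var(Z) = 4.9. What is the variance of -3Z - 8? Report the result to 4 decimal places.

Var(-3Z - 8) = (-3)²·Var(Z) = 9·4.9 = 44.1

44.1000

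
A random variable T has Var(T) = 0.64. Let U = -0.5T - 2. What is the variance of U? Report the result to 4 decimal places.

Var(-0.5T - 2) = (-0.5)²·Var(T) = 0.25·0.64 = 0.16

0.1600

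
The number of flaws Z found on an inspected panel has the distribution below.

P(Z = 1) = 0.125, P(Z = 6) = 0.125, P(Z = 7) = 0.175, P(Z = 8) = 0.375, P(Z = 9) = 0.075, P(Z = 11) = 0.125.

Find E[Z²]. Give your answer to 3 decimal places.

E[Z²] = (1)²(0.125) + (6)²(0.125) + (7)²(0.175) + (8)²(0.375) + (9)²(0.075) + (11)²(0.125) = 58.4

58.400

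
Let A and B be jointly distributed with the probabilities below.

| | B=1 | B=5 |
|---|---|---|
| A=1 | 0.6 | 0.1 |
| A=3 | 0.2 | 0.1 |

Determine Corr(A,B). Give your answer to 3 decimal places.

E[A] = 1.6,  E[B] = 1.8
E[AB] = 3.2
Cov(A,B) = E[AB] − E[A]E[B] = 3.2 − (1.6)(1.8) = 0.32
Var(A) = 0.84,  Var(B) = 2.56
ρ = 0.32 / √(0.84·2.56) ≈ 0.218

0.218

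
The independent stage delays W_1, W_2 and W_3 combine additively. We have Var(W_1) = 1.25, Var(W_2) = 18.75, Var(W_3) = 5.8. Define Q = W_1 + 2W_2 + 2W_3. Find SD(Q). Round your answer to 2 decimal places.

9.97

By independence, Var(Q) = (1)²Var(W_1) + (2)²Var(W_2) + (2)²Var(W_3)
= (1)²·1.25 + (2)²·18.75 + (2)²·5.8 = 99.45
SD(Q) = √99.45 ≈ 9.97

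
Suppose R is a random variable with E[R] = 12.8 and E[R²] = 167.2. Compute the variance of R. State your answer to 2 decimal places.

3.36

var(R) = 167.2 − (12.8)² = 3.36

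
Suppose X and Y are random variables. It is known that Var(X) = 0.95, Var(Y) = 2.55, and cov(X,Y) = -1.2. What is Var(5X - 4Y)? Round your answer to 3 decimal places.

112.550

Var(5X - 4Y) = (5)²·Var(X) + (-4)²·Var(Y) + 2·(5)·(-4)·cov(X,Y)
= 25·0.95 + 16·2.55 + -40·-1.2 = 112.55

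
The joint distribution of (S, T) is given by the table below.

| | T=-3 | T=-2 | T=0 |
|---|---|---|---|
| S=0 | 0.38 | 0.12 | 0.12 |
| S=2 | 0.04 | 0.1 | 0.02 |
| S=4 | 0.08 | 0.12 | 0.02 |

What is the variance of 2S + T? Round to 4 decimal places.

12.2116

E[S] = 1.2,  E[T] = -2.18,  E[ST] = -2.56
V(S) = 4.16 − (1.2)² = 2.72;  V(T) = 5.86 − (-2.18)² = 1.1076
Cov(S,T) = -2.56 − (1.2)(-2.18) = 0.056
V(2S + T) = (2)²·2.72 + (1)²·1.1076 + 2·(2)·(1)·0.056 = 12.2116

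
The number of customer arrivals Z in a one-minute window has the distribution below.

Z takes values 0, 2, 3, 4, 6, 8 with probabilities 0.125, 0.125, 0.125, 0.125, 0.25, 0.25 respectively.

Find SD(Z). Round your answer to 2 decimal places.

E[Z] = (0)(0.125) + (2)(0.125) + (3)(0.125) + (4)(0.125) + (6)(0.25) + (8)(0.25) = 4.625
E[Z²] = (0)²(0.125) + (2)²(0.125) + (3)²(0.125) + (4)²(0.125) + (6)²(0.25) + (8)²(0.25) = 28.625
V(Z) = E[Z²] − (E[Z])² = 28.625 − (4.625)² = 7.234375
SD(Z) = √7.234375 ≈ 2.69

2.69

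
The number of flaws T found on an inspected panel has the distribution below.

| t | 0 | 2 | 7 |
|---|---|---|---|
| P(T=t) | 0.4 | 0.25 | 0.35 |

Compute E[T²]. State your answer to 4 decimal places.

E[T²] = (0)²(0.4) + (2)²(0.25) + (7)²(0.35) = 18.15

18.1500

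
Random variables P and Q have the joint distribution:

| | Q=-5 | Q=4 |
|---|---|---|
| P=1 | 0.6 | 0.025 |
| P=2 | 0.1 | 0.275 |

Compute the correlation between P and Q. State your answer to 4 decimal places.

E[P] = 1.375,  E[Q] = -2.3
E[PQ] = -1.7
Cov(P,Q) = E[PQ] − E[P]E[Q] = -1.7 − (1.375)(-2.3) = 1.4625
Var(P) = 0.234375,  Var(Q) = 17.01
ρ = 1.4625 / √(0.234375·17.01) ≈ 0.7325

0.7325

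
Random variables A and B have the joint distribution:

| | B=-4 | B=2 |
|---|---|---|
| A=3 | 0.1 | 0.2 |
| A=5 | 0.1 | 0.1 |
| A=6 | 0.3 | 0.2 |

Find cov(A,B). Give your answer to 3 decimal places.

-0.900

E[A] = 4.9,  E[B] = -1
E[AB] = -5.8
cov(A,B) = E[AB] − E[A]E[B] = -5.8 − (4.9)(-1) = -0.9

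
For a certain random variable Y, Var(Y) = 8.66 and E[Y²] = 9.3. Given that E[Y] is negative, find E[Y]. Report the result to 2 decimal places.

(E[Y])² = E[Y²] − Var(Y) = 9.3 − 8.66 = 0.64
E[Y] = −√0.64 = -0.8

-0.80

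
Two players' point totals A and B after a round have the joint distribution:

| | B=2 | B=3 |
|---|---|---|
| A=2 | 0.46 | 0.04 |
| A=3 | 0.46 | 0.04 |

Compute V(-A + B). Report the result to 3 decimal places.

E[A] = 2.5,  E[B] = 2.08,  E[AB] = 5.2
V(A) = 6.5 − (2.5)² = 0.25;  V(B) = 4.4 − (2.08)² = 0.0736
cov(A,B) = 5.2 − (2.5)(2.08) = 0
V(-A + B) = (-1)²·0.25 + (1)²·0.0736 + 2·(-1)·(1)·0 = 0.3236

0.324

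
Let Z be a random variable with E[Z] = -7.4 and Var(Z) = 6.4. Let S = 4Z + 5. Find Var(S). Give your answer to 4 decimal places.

Var(4Z + 5) = (4)²·Var(Z) = 16·6.4 = 102.4

102.4000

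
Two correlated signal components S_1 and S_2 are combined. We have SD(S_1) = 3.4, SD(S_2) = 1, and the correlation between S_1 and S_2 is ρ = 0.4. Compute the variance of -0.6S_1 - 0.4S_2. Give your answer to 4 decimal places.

var(S_1) = (3.4)² = 11.56;  var(S_2) = (1)² = 1
Cov(S_1,S_2) = ρ·SD(S_1)·SD(S_2) = 0.4·3.4·1 = 1.36
var(-0.6S_1 - 0.4S_2) = (-0.6)²·var(S_1) + (-0.4)²·var(S_2) + 2·(-0.6)·(-0.4)·Cov(S_1,S_2)
= 0.36·11.56 + 0.16·1 + 0.48·1.36 = 4.9744

4.9744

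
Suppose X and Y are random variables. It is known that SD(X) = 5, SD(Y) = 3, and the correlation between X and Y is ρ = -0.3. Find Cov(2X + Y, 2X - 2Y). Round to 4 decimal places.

91.0000

V(X) = (5)² = 25;  V(Y) = (3)² = 9
Cov(X,Y) = ρ·SD(X)·SD(Y) = -0.3·5·3 = -4.5
Cov(2X + Y, 2X - 2Y) = (2)(2)V(X) + (1)(-2)V(Y) + [(2)(-2) + (1)(2)]Cov(X,Y)
= 4·25 + -2·9 + -2·-4.5 = 91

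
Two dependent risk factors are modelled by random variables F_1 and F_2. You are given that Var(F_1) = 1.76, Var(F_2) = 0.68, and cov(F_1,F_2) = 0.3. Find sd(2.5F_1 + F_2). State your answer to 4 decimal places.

3.6304

Var(2.5F_1 + F_2) = (2.5)²·Var(F_1) + (1)²·Var(F_2) + 2·(2.5)·(1)·cov(F_1,F_2)
= 6.25·1.76 + 1·0.68 + 5·0.3 = 13.18
sd(2.5F_1 + F_2) = √13.18 ≈ 3.6304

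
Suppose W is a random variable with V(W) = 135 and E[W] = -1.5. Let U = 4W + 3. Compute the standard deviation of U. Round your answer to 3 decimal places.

46.476

V(4W + 3) = (4)²·135 = 2160
sd(U) = √2160 ≈ 46.476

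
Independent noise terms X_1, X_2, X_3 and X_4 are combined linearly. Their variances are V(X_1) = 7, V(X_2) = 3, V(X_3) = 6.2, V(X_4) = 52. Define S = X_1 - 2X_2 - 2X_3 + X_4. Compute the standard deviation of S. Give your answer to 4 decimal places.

By independence, V(S) = (1)²V(X_1) + (-2)²V(X_2) + (-2)²V(X_3) + (1)²V(X_4)
= (1)²·7 + (-2)²·3 + (-2)²·6.2 + (1)²·52 = 95.8
SD(S) = √95.8 ≈ 9.7877

9.7877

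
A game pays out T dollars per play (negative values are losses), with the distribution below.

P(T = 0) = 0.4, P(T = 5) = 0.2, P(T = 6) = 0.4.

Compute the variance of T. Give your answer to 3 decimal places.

7.840

E[T] = (0)(0.4) + (5)(0.2) + (6)(0.4) = 3.4
E[T²] = (0)²(0.4) + (5)²(0.2) + (6)²(0.4) = 19.4
Var(T) = E[T²] − (E[T])² = 19.4 − (3.4)² = 7.84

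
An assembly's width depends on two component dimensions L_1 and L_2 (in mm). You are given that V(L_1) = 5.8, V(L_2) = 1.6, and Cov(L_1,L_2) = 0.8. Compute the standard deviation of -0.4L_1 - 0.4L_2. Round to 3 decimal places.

V(-0.4L_1 - 0.4L_2) = (-0.4)²·V(L_1) + (-0.4)²·V(L_2) + 2·(-0.4)·(-0.4)·Cov(L_1,L_2)
= 0.16·5.8 + 0.16·1.6 + 0.32·0.8 = 1.44
SD(-0.4L_1 - 0.4L_2) = √1.44 ≈ 1.200

1.200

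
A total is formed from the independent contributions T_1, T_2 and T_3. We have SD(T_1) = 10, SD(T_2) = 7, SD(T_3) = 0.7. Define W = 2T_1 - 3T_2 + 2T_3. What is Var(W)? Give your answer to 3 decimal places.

842.960

Var(T_1) = 100, Var(T_2) = 49, Var(T_3) = 0.49
By independence, Var(W) = (2)²Var(T_1) + (-3)²Var(T_2) + (2)²Var(T_3)
= (2)²·100 + (-3)²·49 + (2)²·0.49 = 842.96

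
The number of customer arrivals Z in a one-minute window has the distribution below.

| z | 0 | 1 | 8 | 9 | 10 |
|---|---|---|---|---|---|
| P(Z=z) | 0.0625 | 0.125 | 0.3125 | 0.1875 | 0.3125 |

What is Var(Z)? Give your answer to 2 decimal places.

11.25

E[Z] = (0)(0.0625) + (1)(0.125) + (8)(0.3125) + (9)(0.1875) + (10)(0.3125) = 7.4375
E[Z²] = (0)²(0.0625) + (1)²(0.125) + (8)²(0.3125) + (9)²(0.1875) + (10)²(0.3125) = 66.5625
Var(Z) = E[Z²] − (E[Z])² = 66.5625 − (7.4375)² = 11.24609375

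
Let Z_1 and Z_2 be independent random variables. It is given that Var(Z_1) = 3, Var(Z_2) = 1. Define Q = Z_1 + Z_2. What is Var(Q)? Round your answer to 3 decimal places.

4.000

By independence, Var(Q) = (1)²Var(Z_1) + (1)²Var(Z_2)
= (1)²·3 + (1)²·1 = 4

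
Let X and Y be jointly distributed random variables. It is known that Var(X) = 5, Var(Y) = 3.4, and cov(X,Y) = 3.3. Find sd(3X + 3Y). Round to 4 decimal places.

11.6190

Var(3X + 3Y) = (3)²·Var(X) + (3)²·Var(Y) + 2·(3)·(3)·cov(X,Y)
= 9·5 + 9·3.4 + 18·3.3 = 135
sd(3X + 3Y) = √135 ≈ 11.6190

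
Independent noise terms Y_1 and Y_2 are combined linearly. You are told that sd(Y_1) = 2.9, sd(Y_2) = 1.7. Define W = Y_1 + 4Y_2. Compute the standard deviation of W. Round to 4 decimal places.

7.3926

Var(Y_1) = 8.41, Var(Y_2) = 2.89
By independence, Var(W) = (1)²Var(Y_1) + (4)²Var(Y_2)
= (1)²·8.41 + (4)²·2.89 = 54.65
sd(W) = √54.65 ≈ 7.3926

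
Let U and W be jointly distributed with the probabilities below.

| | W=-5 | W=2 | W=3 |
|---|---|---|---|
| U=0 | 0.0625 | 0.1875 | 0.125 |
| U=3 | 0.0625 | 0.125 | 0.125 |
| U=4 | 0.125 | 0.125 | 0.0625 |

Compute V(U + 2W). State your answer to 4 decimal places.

E[U] = 2.1875,  E[W] = 0.5625,  E[UW] = 0.1875
V(U) = 7.8125 − (2.1875)² = 3.02734375;  V(W) = 10.8125 − (0.5625)² = 10.49609375
Cov(U,W) = 0.1875 − (2.1875)(0.5625) = -1.04296875
V(U + 2W) = (1)²·3.02734375 + (2)²·10.49609375 + 2·(1)·(2)·-1.04296875 = 40.83984375

40.8398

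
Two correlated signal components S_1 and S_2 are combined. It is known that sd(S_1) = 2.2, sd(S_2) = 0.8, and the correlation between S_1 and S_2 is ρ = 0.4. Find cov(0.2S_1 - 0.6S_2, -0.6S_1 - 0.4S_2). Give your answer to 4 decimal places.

V(S_1) = (2.2)² = 4.84;  V(S_2) = (0.8)² = 0.64
cov(S_1,S_2) = ρ·sd(S_1)·sd(S_2) = 0.4·2.2·0.8 = 0.704
cov(0.2S_1 - 0.6S_2, -0.6S_1 - 0.4S_2) = (0.2)(-0.6)V(S_1) + (-0.6)(-0.4)V(S_2) + [(0.2)(-0.4) + (-0.6)(-0.6)]cov(S_1,S_2)
= -0.12·4.84 + 0.24·0.64 + 0.28·0.704 = -0.23008

-0.2301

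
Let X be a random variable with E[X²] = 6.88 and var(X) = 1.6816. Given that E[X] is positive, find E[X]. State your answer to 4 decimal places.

(E[X])² = E[X²] − var(X) = 6.88 − 1.6816 = 5.1984
E[X] = √5.1984 = 2.28

2.2800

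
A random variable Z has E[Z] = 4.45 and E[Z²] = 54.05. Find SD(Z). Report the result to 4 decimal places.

5.8521

Var(Z) = 54.05 − (4.45)² = 34.2475
SD(Z) = √34.2475 ≈ 5.8521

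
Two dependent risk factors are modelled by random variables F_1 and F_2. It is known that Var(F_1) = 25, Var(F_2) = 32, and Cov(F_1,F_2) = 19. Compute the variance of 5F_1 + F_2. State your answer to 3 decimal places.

847.000

Var(5F_1 + F_2) = (5)²·Var(F_1) + (1)²·Var(F_2) + 2·(5)·(1)·Cov(F_1,F_2)
= 25·25 + 1·32 + 10·19 = 847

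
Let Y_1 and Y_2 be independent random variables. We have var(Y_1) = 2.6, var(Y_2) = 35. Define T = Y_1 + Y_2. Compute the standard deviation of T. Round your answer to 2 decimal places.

6.13

By independence, var(T) = (1)²var(Y_1) + (1)²var(Y_2)
= (1)²·2.6 + (1)²·35 = 37.6
SD(T) = √37.6 ≈ 6.13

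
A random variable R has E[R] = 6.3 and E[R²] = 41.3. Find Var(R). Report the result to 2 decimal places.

Var(R) = 41.3 − (6.3)² = 1.61

1.61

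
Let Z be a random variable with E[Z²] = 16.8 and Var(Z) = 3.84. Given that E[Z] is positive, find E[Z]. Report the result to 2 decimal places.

(E[Z])² = E[Z²] − Var(Z) = 16.8 − 3.84 = 12.96
E[Z] = √12.96 = 3.6

3.60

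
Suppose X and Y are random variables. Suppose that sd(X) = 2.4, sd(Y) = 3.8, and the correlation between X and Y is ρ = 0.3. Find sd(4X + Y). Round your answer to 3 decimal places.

Var(X) = (2.4)² = 5.76;  Var(Y) = (3.8)² = 14.44
Cov(X,Y) = ρ·sd(X)·sd(Y) = 0.3·2.4·3.8 = 2.736
Var(4X + Y) = (4)²·Var(X) + (1)²·Var(Y) + 2·(4)·(1)·Cov(X,Y)
= 16·5.76 + 1·14.44 + 8·2.736 = 128.488
sd(4X + Y) = √128.488 ≈ 11.335

11.335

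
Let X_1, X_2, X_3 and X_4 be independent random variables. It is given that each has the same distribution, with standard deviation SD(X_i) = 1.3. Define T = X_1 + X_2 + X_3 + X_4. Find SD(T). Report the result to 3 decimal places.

var(X_i) = (1.3)² = 1.69
By independence, var(T) = (1)²var(X_1) + (1)²var(X_2) + (1)²var(X_3) + (1)²var(X_4)
= (1)²·1.69 + (1)²·1.69 + (1)²·1.69 + (1)²·1.69 = 6.76
SD(T) = √6.76 ≈ 2.600

2.600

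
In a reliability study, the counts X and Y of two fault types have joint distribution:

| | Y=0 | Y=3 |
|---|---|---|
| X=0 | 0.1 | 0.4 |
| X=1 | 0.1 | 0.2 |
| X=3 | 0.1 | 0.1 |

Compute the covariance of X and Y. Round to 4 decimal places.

E[X] = 0.9,  E[Y] = 2.1
E[XY] = 1.5
Cov(X,Y) = E[XY] − E[X]E[Y] = 1.5 − (0.9)(2.1) = -0.39

-0.3900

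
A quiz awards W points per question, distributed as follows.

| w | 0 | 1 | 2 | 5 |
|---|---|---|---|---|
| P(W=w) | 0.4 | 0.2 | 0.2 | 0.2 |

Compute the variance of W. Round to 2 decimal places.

E[W] = (0)(0.4) + (1)(0.2) + (2)(0.2) + (5)(0.2) = 1.6
E[W²] = (0)²(0.4) + (1)²(0.2) + (2)²(0.2) + (5)²(0.2) = 6
V(W) = E[W²] − (E[W])² = 6 − (1.6)² = 3.44

3.44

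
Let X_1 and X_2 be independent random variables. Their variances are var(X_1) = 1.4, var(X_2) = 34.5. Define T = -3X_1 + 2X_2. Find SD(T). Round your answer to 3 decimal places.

By independence, var(T) = (-3)²var(X_1) + (2)²var(X_2)
= (-3)²·1.4 + (2)²·34.5 = 150.6
SD(T) = √150.6 ≈ 12.272

12.272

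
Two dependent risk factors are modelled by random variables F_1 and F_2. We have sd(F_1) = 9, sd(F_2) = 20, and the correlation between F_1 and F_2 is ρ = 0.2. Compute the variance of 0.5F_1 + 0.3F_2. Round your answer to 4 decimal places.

V(F_1) = (9)² = 81;  V(F_2) = (20)² = 400
cov(F_1,F_2) = ρ·sd(F_1)·sd(F_2) = 0.2·9·20 = 36
V(0.5F_1 + 0.3F_2) = (0.5)²·V(F_1) + (0.3)²·V(F_2) + 2·(0.5)·(0.3)·cov(F_1,F_2)
= 0.25·81 + 0.09·400 + 0.3·36 = 67.05

67.0500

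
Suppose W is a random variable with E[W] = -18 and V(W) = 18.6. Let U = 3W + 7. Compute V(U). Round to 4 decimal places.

167.4000

V(3W + 7) = (3)²·V(W) = 9·18.6 = 167.4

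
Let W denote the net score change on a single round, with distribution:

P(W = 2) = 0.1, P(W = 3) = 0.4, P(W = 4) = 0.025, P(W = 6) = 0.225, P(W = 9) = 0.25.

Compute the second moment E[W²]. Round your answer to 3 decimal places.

E[W²] = (2)²(0.1) + (3)²(0.4) + (4)²(0.025) + (6)²(0.225) + (9)²(0.25) = 32.75

32.750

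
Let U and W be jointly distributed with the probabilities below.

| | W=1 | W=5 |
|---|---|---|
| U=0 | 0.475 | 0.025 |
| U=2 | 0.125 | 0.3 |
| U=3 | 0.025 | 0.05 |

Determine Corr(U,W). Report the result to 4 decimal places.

E[U] = 1.075,  E[W] = 2.5
E[UW] = 4.075
cov(U,W) = E[UW] − E[U]E[W] = 4.075 − (1.075)(2.5) = 1.3875
Var(U) = 1.219375,  Var(W) = 3.75
ρ = 1.3875 / √(1.219375·3.75) ≈ 0.6489

0.6489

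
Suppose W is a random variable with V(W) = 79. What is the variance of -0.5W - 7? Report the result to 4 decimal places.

19.7500

V(-0.5W - 7) = (-0.5)²·V(W) = 0.25·79 = 19.75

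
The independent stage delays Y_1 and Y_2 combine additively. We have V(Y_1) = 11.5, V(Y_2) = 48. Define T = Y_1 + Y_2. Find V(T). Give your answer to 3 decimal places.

By independence, V(T) = (1)²V(Y_1) + (1)²V(Y_2)
= (1)²·11.5 + (1)²·48 = 59.5

59.500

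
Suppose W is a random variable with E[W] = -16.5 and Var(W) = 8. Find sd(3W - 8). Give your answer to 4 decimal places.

Var(3W - 8) = (3)²·8 = 72
sd(3W - 8) = √72 ≈ 8.4853

8.4853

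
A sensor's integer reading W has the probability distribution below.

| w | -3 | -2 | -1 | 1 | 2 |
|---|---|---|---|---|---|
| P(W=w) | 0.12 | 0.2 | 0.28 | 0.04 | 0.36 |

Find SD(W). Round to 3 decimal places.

1.887

E[W] = (-3)(0.12) + (-2)(0.2) + (-1)(0.28) + (1)(0.04) + (2)(0.36) = -0.28
E[W²] = (-3)²(0.12) + (-2)²(0.2) + (-1)²(0.28) + (1)²(0.04) + (2)²(0.36) = 3.64
Var(W) = E[W²] − (E[W])² = 3.64 − (-0.28)² = 3.5616
SD(W) = √3.5616 ≈ 1.887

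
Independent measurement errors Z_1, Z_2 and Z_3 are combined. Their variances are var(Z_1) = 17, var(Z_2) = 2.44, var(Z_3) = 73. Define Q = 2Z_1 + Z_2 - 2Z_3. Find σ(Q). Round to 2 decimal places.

19.04

By independence, var(Q) = (2)²var(Z_1) + (1)²var(Z_2) + (-2)²var(Z_3)
= (2)²·17 + (1)²·2.44 + (-2)²·73 = 362.44
σ(Q) = √362.44 ≈ 19.04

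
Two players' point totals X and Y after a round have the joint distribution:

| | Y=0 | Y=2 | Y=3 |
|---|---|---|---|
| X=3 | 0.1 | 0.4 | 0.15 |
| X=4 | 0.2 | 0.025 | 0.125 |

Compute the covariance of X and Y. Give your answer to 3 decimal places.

E[X] = 3.35,  E[Y] = 1.675
E[XY] = 5.45
Cov(X,Y) = E[XY] − E[X]E[Y] = 5.45 − (3.35)(1.675) = -0.16125

-0.161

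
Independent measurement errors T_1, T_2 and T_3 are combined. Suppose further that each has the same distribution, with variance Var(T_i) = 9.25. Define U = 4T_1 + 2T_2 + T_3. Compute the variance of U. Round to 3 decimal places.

194.250

By independence, Var(U) = (4)²Var(T_1) + (2)²Var(T_2) + (1)²Var(T_3)
= (4)²·9.25 + (2)²·9.25 + (1)²·9.25 = 194.25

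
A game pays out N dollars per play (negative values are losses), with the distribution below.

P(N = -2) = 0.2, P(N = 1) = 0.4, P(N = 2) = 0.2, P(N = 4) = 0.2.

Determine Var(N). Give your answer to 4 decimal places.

E[N] = (-2)(0.2) + (1)(0.4) + (2)(0.2) + (4)(0.2) = 1.2
E[N²] = (-2)²(0.2) + (1)²(0.4) + (2)²(0.2) + (4)²(0.2) = 5.2
Var(N) = E[N²] − (E[N])² = 5.2 − (1.2)² = 3.76

3.7600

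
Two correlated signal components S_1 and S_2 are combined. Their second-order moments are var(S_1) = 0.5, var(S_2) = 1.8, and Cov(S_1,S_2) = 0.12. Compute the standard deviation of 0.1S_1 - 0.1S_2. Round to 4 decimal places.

var(0.1S_1 - 0.1S_2) = (0.1)²·var(S_1) + (-0.1)²·var(S_2) + 2·(0.1)·(-0.1)·Cov(S_1,S_2)
= 0.01·0.5 + 0.01·1.8 + -0.02·0.12 = 0.0206
σ(0.1S_1 - 0.1S_2) = √0.0206 ≈ 0.1435

0.1435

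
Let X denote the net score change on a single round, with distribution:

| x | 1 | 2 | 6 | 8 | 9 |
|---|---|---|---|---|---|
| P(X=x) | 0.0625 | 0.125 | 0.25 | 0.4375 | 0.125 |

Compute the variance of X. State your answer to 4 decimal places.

6.2461

E[X] = (1)(0.0625) + (2)(0.125) + (6)(0.25) + (8)(0.4375) + (9)(0.125) = 6.4375
E[X²] = (1)²(0.0625) + (2)²(0.125) + (6)²(0.25) + (8)²(0.4375) + (9)²(0.125) = 47.6875
Var(X) = E[X²] − (E[X])² = 47.6875 − (6.4375)² = 6.24609375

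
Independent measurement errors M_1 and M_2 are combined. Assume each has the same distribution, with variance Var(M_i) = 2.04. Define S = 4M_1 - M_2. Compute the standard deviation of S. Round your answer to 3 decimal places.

5.889

By independence, Var(S) = (4)²Var(M_1) + (-1)²Var(M_2)
= (4)²·2.04 + (-1)²·2.04 = 34.68
σ(S) = √34.68 ≈ 5.889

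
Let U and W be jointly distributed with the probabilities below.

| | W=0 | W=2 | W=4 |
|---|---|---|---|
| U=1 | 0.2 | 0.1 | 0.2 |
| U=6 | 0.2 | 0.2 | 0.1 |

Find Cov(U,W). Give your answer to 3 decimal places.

-0.500

E[U] = 3.5,  E[W] = 1.8
E[UW] = 5.8
Cov(U,W) = E[UW] − E[U]E[W] = 5.8 − (3.5)(1.8) = -0.5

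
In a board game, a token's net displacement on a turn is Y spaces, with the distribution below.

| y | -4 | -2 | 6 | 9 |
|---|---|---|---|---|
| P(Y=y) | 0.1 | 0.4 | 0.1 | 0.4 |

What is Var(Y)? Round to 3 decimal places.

E[Y] = (-4)(0.1) + (-2)(0.4) + (6)(0.1) + (9)(0.4) = 3
E[Y²] = (-4)²(0.1) + (-2)²(0.4) + (6)²(0.1) + (9)²(0.4) = 39.2
Var(Y) = E[Y²] − (E[Y])² = 39.2 − (3)² = 30.2

30.200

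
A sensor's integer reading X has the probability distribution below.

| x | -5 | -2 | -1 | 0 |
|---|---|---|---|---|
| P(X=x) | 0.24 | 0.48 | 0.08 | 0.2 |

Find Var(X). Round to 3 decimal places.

2.982

E[X] = (-5)(0.24) + (-2)(0.48) + (-1)(0.08) + (0)(0.2) = -2.24
E[X²] = (-5)²(0.24) + (-2)²(0.48) + (-1)²(0.08) + (0)²(0.2) = 8
Var(X) = E[X²] − (E[X])² = 8 − (-2.24)² = 2.9824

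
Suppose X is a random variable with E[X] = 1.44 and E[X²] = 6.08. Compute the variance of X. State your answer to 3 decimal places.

Var(X) = 6.08 − (1.44)² = 4.0064

4.006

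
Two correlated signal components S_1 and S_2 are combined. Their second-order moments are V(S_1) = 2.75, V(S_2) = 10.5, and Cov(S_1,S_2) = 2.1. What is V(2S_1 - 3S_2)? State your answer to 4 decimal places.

80.3000

V(2S_1 - 3S_2) = (2)²·V(S_1) + (-3)²·V(S_2) + 2·(2)·(-3)·Cov(S_1,S_2)
= 4·2.75 + 9·10.5 + -12·2.1 = 80.3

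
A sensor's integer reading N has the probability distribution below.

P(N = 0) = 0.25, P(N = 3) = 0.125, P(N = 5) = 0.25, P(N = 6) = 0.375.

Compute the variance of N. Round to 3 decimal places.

E[N] = (0)(0.25) + (3)(0.125) + (5)(0.25) + (6)(0.375) = 3.875
E[N²] = (0)²(0.25) + (3)²(0.125) + (5)²(0.25) + (6)²(0.375) = 20.875
Var(N) = E[N²] − (E[N])² = 20.875 − (3.875)² = 5.859375

5.859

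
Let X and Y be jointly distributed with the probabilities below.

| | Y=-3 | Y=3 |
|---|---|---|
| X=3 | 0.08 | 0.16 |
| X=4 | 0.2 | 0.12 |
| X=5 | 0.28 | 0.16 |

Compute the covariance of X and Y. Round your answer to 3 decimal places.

E[X] = 4.2,  E[Y] = -0.36
E[XY] = -2.04
Cov(X,Y) = E[XY] − E[X]E[Y] = -2.04 − (4.2)(-0.36) = -0.528

-0.528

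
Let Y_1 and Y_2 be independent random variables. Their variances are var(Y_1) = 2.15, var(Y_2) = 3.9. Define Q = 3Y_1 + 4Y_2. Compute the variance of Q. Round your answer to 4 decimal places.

81.7500

By independence, var(Q) = (3)²var(Y_1) + (4)²var(Y_2)
= (3)²·2.15 + (4)²·3.9 = 81.75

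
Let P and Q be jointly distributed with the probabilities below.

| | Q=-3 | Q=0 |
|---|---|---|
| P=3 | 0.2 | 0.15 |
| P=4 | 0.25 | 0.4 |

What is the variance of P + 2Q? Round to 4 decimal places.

E[P] = 3.65,  E[Q] = -1.35,  E[PQ] = -4.8
V(P) = 13.55 − (3.65)² = 0.2275;  V(Q) = 4.05 − (-1.35)² = 2.2275
Cov(P,Q) = -4.8 − (3.65)(-1.35) = 0.1275
V(P + 2Q) = (1)²·0.2275 + (2)²·2.2275 + 2·(1)·(2)·0.1275 = 9.6475

9.6475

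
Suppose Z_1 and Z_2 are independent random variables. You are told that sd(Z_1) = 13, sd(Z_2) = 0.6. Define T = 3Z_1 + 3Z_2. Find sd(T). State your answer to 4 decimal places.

Var(Z_1) = 169, Var(Z_2) = 0.36
By independence, Var(T) = (3)²Var(Z_1) + (3)²Var(Z_2)
= (3)²·169 + (3)²·0.36 = 1524.24
sd(T) = √1524.24 ≈ 39.0415

39.0415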